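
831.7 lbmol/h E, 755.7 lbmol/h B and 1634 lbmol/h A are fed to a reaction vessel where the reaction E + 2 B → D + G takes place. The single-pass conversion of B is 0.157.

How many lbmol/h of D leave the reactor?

B reacted = 0.157 × 755.7 = 118.6 lbmol/h; ν_B = −2, so ξ = 118.6/2 = 59.32 lbmol/h.
Outlet amounts (n = n₀ + ν ξ):
  E: 831.7 − 1(59.32) = 772.4
  B: 755.7 − 2(59.32) = 637.1
  D: 0 + 1(59.32) = 59.32
  G: 0 + 1(59.32) = 59.32
  A: 1634 (inert)

59.3 lbmol/h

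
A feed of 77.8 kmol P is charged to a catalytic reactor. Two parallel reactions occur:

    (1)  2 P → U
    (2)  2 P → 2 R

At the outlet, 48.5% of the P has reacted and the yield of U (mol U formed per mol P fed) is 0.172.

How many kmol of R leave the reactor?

11 kmol

Yield of U: 1ξ₁ / 77.8 = 0.172 → ξ₁ = 13.38 kmol.
Conversion of P: 2ξ₁ + 2ξ₂ = 0.485 × 77.8 = 37.73 → ξ₂ = 5.485 kmol.
Outlet amounts (n = n₀ + Σ ν·ξ):
  P: 77.8 − 2(13.38) − 2(5.485) = 40.07
  U: 0 + 1(13.38) = 13.38
  R: 0 + 2(5.485) = 10.97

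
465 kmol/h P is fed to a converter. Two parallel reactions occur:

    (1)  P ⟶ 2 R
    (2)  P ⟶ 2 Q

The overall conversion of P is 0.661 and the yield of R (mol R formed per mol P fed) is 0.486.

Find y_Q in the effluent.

Yield of R: 2ξ₁ / 465 = 0.486 → ξ₁ = 113 kmol/h.
Conversion of P: 1ξ₁ + 1ξ₂ = 0.661 × 465 = 307.4 → ξ₂ = 194.4 kmol/h.
Outlet amounts (n = n₀ + Σ ν·ξ):
  P: 465 − 1(113) − 1(194.4) = 157.6
  R: 0 + 2(113) = 226
  Q: 0 + 2(194.4) = 388.7
Total out = 772.4 kmol/h; y_Q = 388.7 / 772.4 = 0.5033.

0.503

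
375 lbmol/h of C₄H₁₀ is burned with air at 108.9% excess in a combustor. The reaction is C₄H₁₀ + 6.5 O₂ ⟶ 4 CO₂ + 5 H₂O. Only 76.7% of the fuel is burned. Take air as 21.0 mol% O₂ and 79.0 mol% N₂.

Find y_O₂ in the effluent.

0.129

Stoichiometric O₂ = 6.5 × 375 = 2438 lbmol/h; O₂ fed = 2438 × 2.089 = 5092 lbmol/h.
N₂ fed = 5092 × 79/21 = 19160 lbmol/h.
Fuel reacted = 0.767 × 375 → ξ = 287.6 lbmol/h.
Outlet (n = n₀ + ν ξ):
  C₄H₁₀: 375 − 1(287.6) = 87.38
  O₂: 5092 − 6.5(287.6) = 3222
  N₂: 19160 (inert)
  CO₂: 0 + 4(287.6) = 1150
  H₂O: 0 + 5(287.6) = 1438
Total out = 25050 lbmol/h; y_O₂ = 3222 / 25050 = 0.1286.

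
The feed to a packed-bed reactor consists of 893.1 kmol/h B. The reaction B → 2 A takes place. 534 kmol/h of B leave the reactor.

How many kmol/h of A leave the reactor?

718 kmol/h

For B: n = n₀ − 1ξ → 534 = 893.1 − 1ξ, giving ξ = 359.1 kmol/h.
Outlet amounts (n = n₀ + ν ξ):
  B: 893.1 − 1(359.1) = 534
  A: 0 + 2(359.1) = 718.2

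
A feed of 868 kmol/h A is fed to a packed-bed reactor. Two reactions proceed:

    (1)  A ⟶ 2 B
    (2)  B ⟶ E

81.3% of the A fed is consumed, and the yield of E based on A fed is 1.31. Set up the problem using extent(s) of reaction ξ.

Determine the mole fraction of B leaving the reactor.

Conversion of A: A consumed = 1ξ₁ = 0.813 × 868 → ξ₁ = 705.7 kmol/h.
Yield of E: 1ξ₂ / 868 = 1.31 → ξ₂ = 1137 kmol/h.
Outlet amounts (n = n₀ + Σ ν·ξ):
  A: 868 − 1(705.7) = 162.3
  B: 0 + 2(705.7) − 1(1137) = 274.3
  E: 0 + 1(1137) = 1137
Total out = 1574 kmol/h; y_B = 274.3 / 1574 = 0.1743.

0.174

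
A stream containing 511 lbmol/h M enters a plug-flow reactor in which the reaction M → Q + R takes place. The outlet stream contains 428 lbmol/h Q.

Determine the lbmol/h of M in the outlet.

For Q: n = n₀ + 1ξ → 428 = 0 + 1ξ, giving ξ = 428 lbmol/h.
Outlet amounts (n = n₀ + ν ξ):
  M: 511 − 1(428) = 83
  Q: 0 + 1(428) = 428
  R: 0 + 1(428) = 428

83 lbmol/h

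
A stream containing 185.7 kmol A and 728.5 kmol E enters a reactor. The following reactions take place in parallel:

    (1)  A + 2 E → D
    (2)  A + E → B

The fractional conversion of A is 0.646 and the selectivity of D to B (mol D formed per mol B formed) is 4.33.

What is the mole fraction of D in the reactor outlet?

Conversion of A: A consumed = 0.646 × 185.7 = 120 kmol = 1ξ₁ + 1ξ₂.
Selectivity: 1ξ₁ / (1ξ₂) = 4.33 → ξ₁ = 4.33 ξ₂.
Substitute: (1·4.33 + 1) ξ₂ = 120 → ξ₂ = 22.51 kmol, ξ₁ = 97.46 kmol.
Outlet amounts (n = n₀ + Σ ν·ξ):
  A: 185.7 − 1(97.46) − 1(22.51) = 65.74
  E: 728.5 − 2(97.46) − 1(22.51) = 511.1
  D: 0 + 1(97.46) = 97.46
  B: 0 + 1(22.51) = 22.51
Total out = 696.8 kmol; y_D = 97.46 / 696.8 = 0.1399.

0.14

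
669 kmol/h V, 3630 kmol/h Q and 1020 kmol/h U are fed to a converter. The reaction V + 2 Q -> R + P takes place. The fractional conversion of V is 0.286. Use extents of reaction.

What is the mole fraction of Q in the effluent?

V reacted = 0.286 × 669 = 191.3 kmol/h; ν_V = −1, so ξ = 191.3/1 = 191.3 kmol/h.
Outlet amounts (n = n₀ + ν ξ):
  V: 669 − 1(191.3) = 477.7
  Q: 3630 − 2(191.3) = 3247
  R: 0 + 1(191.3) = 191.3
  P: 0 + 1(191.3) = 191.3
  U: 1020 (inert)
Total out = 5128 kmol/h; y_Q = 3247 / 5128 = 0.6333.

0.633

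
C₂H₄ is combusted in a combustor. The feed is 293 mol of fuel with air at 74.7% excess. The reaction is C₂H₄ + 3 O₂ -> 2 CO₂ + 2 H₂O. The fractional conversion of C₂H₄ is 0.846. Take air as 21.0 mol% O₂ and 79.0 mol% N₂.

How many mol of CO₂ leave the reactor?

Stoichiometric O₂ = 3 × 293 = 879 mol; O₂ fed = 879 × 1.747 = 1536 mol.
N₂ fed = 1536 × 79/21 = 5777 mol.
Fuel reacted = 0.846 × 293 → ξ = 247.9 mol.
Outlet (n = n₀ + ν ξ):
  C₂H₄: 293 − 1(247.9) = 45.12
  O₂: 1536 − 3(247.9) = 792
  N₂: 5777 (inert)
  CO₂: 0 + 2(247.9) = 495.8
  H₂O: 0 + 2(247.9) = 495.8

496 mol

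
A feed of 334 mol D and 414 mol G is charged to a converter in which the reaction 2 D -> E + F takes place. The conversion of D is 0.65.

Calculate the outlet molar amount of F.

D reacted = 0.65 × 334 = 217.1 mol; ν_D = −2, so ξ = 217.1/2 = 108.5 mol.
Outlet amounts (n = n₀ + ν ξ):
  D: 334 − 2(108.5) = 116.9
  E: 0 + 1(108.5) = 108.5
  F: 0 + 1(108.5) = 108.5
  G: 414 (inert)

109 mol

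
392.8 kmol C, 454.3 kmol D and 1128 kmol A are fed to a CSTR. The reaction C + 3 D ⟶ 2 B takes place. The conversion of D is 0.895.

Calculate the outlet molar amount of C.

D reacted = 0.895 × 454.3 = 406.6 kmol; ν_D = −3, so ξ = 406.6/3 = 135.5 kmol.
Outlet amounts (n = n₀ + ν ξ):
  C: 392.8 − 1(135.5) = 257.3
  D: 454.3 − 3(135.5) = 47.7
  B: 0 + 2(135.5) = 271.1
  A: 1128 (inert)

257 kmol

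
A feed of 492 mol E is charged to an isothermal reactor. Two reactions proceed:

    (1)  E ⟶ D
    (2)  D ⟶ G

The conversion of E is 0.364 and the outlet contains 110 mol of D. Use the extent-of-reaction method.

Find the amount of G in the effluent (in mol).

69.1 mol

Conversion of E: E consumed = 1ξ₁ = 0.364 × 492 → ξ₁ = 179.1 mol.
D balance: n_D = 0 + 1ξ₁ − 1ξ₂ = 110 → ξ₂ = (1·179.1 − 110)/1 = 69.09 mol.
Outlet amounts (n = n₀ + Σ ν·ξ):
  E: 492 − 1(179.1) = 312.9
  D: 0 + 1(179.1) − 1(69.09) = 110
  G: 0 + 1(69.09) = 69.09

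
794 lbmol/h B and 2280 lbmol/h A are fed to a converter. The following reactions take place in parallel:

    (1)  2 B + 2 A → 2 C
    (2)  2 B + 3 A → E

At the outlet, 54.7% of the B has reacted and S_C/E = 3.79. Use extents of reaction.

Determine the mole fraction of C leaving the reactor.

Conversion of B: B consumed = 0.547 × 794 = 434.3 lbmol/h = 2ξ₁ + 2ξ₂.
Selectivity: 2ξ₁ / (1ξ₂) = 3.79 → ξ₁ = 1.895 ξ₂.
Substitute: (2·1.895 + 2) ξ₂ = 434.3 → ξ₂ = 75.01 lbmol/h, ξ₁ = 142.1 lbmol/h.
Outlet amounts (n = n₀ + Σ ν·ξ):
  B: 794 − 2(142.1) − 2(75.01) = 359.7
  A: 2280 − 2(142.1) − 3(75.01) = 1771
  C: 0 + 2(142.1) = 284.3
  E: 0 + 1(75.01) = 75.01
Total out = 2490 lbmol/h; y_C = 284.3 / 2490 = 0.1142.

0.114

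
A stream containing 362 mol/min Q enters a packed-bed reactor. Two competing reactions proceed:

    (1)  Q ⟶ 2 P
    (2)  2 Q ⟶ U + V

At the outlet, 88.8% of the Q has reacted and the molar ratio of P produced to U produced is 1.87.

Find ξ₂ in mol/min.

Conversion of Q: Q consumed = 0.888 × 362 = 321.5 mol/min = 1ξ₁ + 2ξ₂.
Selectivity: 2ξ₁ / (1ξ₂) = 1.87 → ξ₁ = 0.935 ξ₂.
Substitute: (1·0.935 + 2) ξ₂ = 321.5 → ξ₂ = 109.5 mol/min, ξ₁ = 102.4 mol/min.
Outlet amounts (n = n₀ + Σ ν·ξ):
  Q: 362 − 1(102.4) − 2(109.5) = 40.54
  P: 0 + 2(102.4) = 204.8
  U: 0 + 1(109.5) = 109.5
  V: 0 + 1(109.5) = 109.5

ξ₂ = 110 mol/min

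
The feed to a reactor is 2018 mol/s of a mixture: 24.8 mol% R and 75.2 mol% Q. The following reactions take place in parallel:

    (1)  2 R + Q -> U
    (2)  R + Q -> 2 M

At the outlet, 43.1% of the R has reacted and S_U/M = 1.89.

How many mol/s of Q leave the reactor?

Conversion of R: R consumed = 0.431 × 500.5 = 215.7 mol/s = 2ξ₁ + 1ξ₂.
Selectivity: 1ξ₁ / (2ξ₂) = 1.89 → ξ₁ = 3.78 ξ₂.
Substitute: (2·3.78 + 1) ξ₂ = 215.7 → ξ₂ = 25.2 mol/s, ξ₁ = 95.25 mol/s.
Outlet amounts (n = n₀ + Σ ν·ξ):
  R: 500.5 − 2(95.25) − 1(25.2) = 284.8
  Q: 1518 − 1(95.25) − 1(25.2) = 1397
  U: 0 + 1(95.25) = 95.25
  M: 0 + 2(25.2) = 50.4

1400 mol/s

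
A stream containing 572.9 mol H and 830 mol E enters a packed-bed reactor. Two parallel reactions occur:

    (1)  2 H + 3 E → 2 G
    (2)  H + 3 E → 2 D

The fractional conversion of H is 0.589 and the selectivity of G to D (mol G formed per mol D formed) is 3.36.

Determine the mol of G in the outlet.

Conversion of H: H consumed = 0.589 × 572.9 = 337.4 mol = 2ξ₁ + 1ξ₂.
Selectivity: 2ξ₁ / (2ξ₂) = 3.36 → ξ₁ = 3.36 ξ₂.
Substitute: (2·3.36 + 1) ξ₂ = 337.4 → ξ₂ = 43.71 mol, ξ₁ = 146.9 mol.
Outlet amounts (n = n₀ + Σ ν·ξ):
  H: 572.9 − 2(146.9) − 1(43.71) = 235.5
  E: 830 − 3(146.9) − 3(43.71) = 258.3
  G: 0 + 2(146.9) = 293.7
  D: 0 + 2(43.71) = 87.42

294 mol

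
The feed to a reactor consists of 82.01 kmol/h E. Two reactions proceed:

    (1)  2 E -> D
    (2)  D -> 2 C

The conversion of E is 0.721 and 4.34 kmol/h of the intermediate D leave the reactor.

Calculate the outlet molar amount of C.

50.4 kmol/h

Conversion of E: E consumed = 2ξ₁ = 0.721 × 82.01 → ξ₁ = 29.56 kmol/h.
D balance: n_D = 0 + 1ξ₁ − 1ξ₂ = 4.34 → ξ₂ = (1·29.56 − 4.34)/1 = 25.22 kmol/h.
Outlet amounts (n = n₀ + Σ ν·ξ):
  E: 82.01 − 2(29.56) = 22.88
  D: 0 + 1(29.56) − 1(25.22) = 4.34
  C: 0 + 2(25.22) = 50.45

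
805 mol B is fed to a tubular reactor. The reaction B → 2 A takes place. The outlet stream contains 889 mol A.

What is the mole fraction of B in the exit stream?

0.289

For A: n = n₀ + 2ξ → 889 = 0 + 2ξ, giving ξ = 444.5 mol.
Outlet amounts (n = n₀ + ν ξ):
  B: 805 − 1(444.5) = 360.5
  A: 0 + 2(444.5) = 889
Total out = 1250 mol; y_B = 360.5 / 1250 = 0.2885.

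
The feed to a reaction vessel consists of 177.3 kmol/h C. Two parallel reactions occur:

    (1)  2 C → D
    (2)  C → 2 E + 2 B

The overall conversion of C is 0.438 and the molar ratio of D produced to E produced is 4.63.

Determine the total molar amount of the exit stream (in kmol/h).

152 kmol/h

Conversion of C: C consumed = 0.438 × 177.3 = 77.66 kmol/h = 2ξ₁ + 1ξ₂.
Selectivity: 1ξ₁ / (2ξ₂) = 4.63 → ξ₁ = 9.26 ξ₂.
Substitute: (2·9.26 + 1) ξ₂ = 77.66 → ξ₂ = 3.978 kmol/h, ξ₁ = 36.84 kmol/h.
Outlet amounts (n = n₀ + Σ ν·ξ):
  C: 177.3 − 2(36.84) − 1(3.978) = 99.64
  D: 0 + 1(36.84) = 36.84
  E: 0 + 2(3.978) = 7.957
  B: 0 + 2(3.978) = 7.957
Total out = 99.64 + 36.84 + 7.957 + 7.957 = 152.4 kmol/h.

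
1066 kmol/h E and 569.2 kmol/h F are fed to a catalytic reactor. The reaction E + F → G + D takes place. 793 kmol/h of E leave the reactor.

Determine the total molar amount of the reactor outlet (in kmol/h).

For E: n = n₀ − 1ξ → 793 = 1066 − 1ξ, giving ξ = 273 kmol/h.
Outlet amounts (n = n₀ + ν ξ):
  E: 1066 − 1(273) = 793
  F: 569.2 − 1(273) = 296.2
  G: 0 + 1(273) = 273
  D: 0 + 1(273) = 273
Total out = 793 + 296.2 + 273 + 273 = 1635 kmol/h.

1640 kmol/h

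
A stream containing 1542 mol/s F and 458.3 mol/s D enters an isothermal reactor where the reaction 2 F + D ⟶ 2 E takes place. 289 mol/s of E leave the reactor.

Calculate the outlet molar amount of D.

For E: n = n₀ + 2ξ → 289 = 0 + 2ξ, giving ξ = 144.5 mol/s.
Outlet amounts (n = n₀ + ν ξ):
  F: 1542 − 2(144.5) = 1253
  D: 458.3 − 1(144.5) = 313.8
  E: 0 + 2(144.5) = 289

314 mol/s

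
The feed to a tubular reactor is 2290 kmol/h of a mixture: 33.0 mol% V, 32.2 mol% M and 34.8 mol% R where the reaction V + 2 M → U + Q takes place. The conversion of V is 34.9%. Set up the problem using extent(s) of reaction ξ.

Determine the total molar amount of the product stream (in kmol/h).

2030 kmol/h

V reacted = 0.349 × 755.7 = 263.7 kmol/h; ν_V = −1, so ξ = 263.7/1 = 263.7 kmol/h.
Outlet amounts (n = n₀ + ν ξ):
  V: 755.7 − 1(263.7) = 492
  M: 737.4 − 2(263.7) = 209.9
  U: 0 + 1(263.7) = 263.7
  Q: 0 + 1(263.7) = 263.7
  R: 796.9 (inert)
Total out = 492 + 209.9 + 263.7 + 263.7 + 796.9 = 2026 kmol/h.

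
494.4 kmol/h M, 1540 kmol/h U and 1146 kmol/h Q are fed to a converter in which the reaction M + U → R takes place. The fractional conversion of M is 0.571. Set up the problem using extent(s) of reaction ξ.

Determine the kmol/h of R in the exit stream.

282 kmol/h

M reacted = 0.571 × 494.4 = 282.3 kmol/h; ν_M = −1, so ξ = 282.3/1 = 282.3 kmol/h.
Outlet amounts (n = n₀ + ν ξ):
  M: 494.4 − 1(282.3) = 212.1
  U: 1540 − 1(282.3) = 1258
  R: 0 + 1(282.3) = 282.3
  Q: 1146 (inert)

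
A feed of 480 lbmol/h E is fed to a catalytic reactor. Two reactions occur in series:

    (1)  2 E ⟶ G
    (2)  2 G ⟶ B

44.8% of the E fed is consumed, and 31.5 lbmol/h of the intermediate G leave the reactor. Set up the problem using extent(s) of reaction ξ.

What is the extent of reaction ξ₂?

Conversion of E: E consumed = 2ξ₁ = 0.448 × 480 → ξ₁ = 107.5 lbmol/h.
G balance: n_G = 0 + 1ξ₁ − 2ξ₂ = 31.5 → ξ₂ = (1·107.5 − 31.5)/2 = 38.01 lbmol/h.
Outlet amounts (n = n₀ + Σ ν·ξ):
  E: 480 − 2(107.5) = 265
  G: 0 + 1(107.5) − 2(38.01) = 31.5
  B: 0 + 1(38.01) = 38.01

ξ₂ = 38 lbmol/h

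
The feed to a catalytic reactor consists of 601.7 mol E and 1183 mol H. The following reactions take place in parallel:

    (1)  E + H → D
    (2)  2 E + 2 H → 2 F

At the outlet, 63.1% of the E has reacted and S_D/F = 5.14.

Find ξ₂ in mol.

ξ₂ = 30.9 mol

Conversion of E: E consumed = 0.631 × 601.7 = 379.7 mol = 1ξ₁ + 2ξ₂.
Selectivity: 1ξ₁ / (2ξ₂) = 5.14 → ξ₁ = 10.28 ξ₂.
Substitute: (1·10.28 + 2) ξ₂ = 379.7 → ξ₂ = 30.92 mol, ξ₁ = 317.8 mol.
Outlet amounts (n = n₀ + Σ ν·ξ):
  E: 601.7 − 1(317.8) − 2(30.92) = 222
  H: 1183 − 1(317.8) − 2(30.92) = 803.3
  D: 0 + 1(317.8) = 317.8
  F: 0 + 2(30.92) = 61.84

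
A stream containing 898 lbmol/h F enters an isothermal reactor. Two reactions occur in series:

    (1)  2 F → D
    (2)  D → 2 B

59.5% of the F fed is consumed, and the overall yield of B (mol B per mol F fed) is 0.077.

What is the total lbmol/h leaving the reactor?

Conversion of F: F consumed = 2ξ₁ = 0.595 × 898 → ξ₁ = 267.2 lbmol/h.
Yield of B: 2ξ₂ / 898 = 0.077 → ξ₂ = 34.57 lbmol/h.
Outlet amounts (n = n₀ + Σ ν·ξ):
  F: 898 − 2(267.2) = 363.7
  D: 0 + 1(267.2) − 1(34.57) = 232.6
  B: 0 + 2(34.57) = 69.15
Total out = 363.7 + 232.6 + 69.15 = 665.4 lbmol/h.

665 lbmol/h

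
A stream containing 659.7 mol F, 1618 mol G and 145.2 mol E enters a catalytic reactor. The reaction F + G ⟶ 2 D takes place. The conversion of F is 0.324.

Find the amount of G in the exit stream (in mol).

F reacted = 0.324 × 659.7 = 213.7 mol; ν_F = −1, so ξ = 213.7/1 = 213.7 mol.
Outlet amounts (n = n₀ + ν ξ):
  F: 659.7 − 1(213.7) = 446
  G: 1618 − 1(213.7) = 1404
  D: 0 + 2(213.7) = 427.5
  E: 145.2 (inert)

1400 mol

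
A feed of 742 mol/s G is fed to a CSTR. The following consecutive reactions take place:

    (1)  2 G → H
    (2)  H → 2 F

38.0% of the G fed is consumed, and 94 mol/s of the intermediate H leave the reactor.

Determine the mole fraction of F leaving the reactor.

Conversion of G: G consumed = 2ξ₁ = 0.38 × 742 → ξ₁ = 141 mol/s.
H balance: n_H = 0 + 1ξ₁ − 1ξ₂ = 94 → ξ₂ = (1·141 − 94)/1 = 46.98 mol/s.
Outlet amounts (n = n₀ + Σ ν·ξ):
  G: 742 − 2(141) = 460
  H: 0 + 1(141) − 1(46.98) = 94
  F: 0 + 2(46.98) = 93.96
Total out = 648 mol/s; y_F = 93.96 / 648 = 0.145.

0.145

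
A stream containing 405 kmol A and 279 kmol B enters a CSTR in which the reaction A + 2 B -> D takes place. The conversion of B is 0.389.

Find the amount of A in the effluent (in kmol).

351 kmol

B reacted = 0.389 × 279 = 108.5 kmol; ν_B = −2, so ξ = 108.5/2 = 54.27 kmol.
Outlet amounts (n = n₀ + ν ξ):
  A: 405 − 1(54.27) = 350.7
  B: 279 − 2(54.27) = 170.5
  D: 0 + 1(54.27) = 54.27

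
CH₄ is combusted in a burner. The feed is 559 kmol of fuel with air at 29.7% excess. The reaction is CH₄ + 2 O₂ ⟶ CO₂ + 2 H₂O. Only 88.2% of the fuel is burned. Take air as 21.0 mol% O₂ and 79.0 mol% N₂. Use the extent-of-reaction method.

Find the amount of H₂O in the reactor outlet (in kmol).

986 kmol

Stoichiometric O₂ = 2 × 559 = 1118 kmol; O₂ fed = 1118 × 1.297 = 1450 kmol.
N₂ fed = 1450 × 79/21 = 5455 kmol.
Fuel reacted = 0.882 × 559 → ξ = 493 kmol.
Outlet (n = n₀ + ν ξ):
  CH₄: 559 − 1(493) = 65.96
  O₂: 1450 − 2(493) = 464
  N₂: 5455 (inert)
  CO₂: 0 + 1(493) = 493
  H₂O: 0 + 2(493) = 986.1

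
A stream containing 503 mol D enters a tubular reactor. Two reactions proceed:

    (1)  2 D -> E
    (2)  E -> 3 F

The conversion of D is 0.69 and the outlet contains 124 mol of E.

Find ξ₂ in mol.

ξ₂ = 49.5 mol

Conversion of D: D consumed = 2ξ₁ = 0.69 × 503 → ξ₁ = 173.5 mol.
E balance: n_E = 0 + 1ξ₁ − 1ξ₂ = 124 → ξ₂ = (1·173.5 − 124)/1 = 49.53 mol.
Outlet amounts (n = n₀ + Σ ν·ξ):
  D: 503 − 2(173.5) = 155.9
  E: 0 + 1(173.5) − 1(49.53) = 124
  F: 0 + 3(49.53) = 148.6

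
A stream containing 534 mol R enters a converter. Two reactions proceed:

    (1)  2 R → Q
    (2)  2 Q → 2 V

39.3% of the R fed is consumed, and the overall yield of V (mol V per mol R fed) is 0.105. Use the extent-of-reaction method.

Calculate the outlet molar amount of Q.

Conversion of R: R consumed = 2ξ₁ = 0.393 × 534 → ξ₁ = 104.9 mol.
Yield of V: 2ξ₂ / 534 = 0.105 → ξ₂ = 28.04 mol.
Outlet amounts (n = n₀ + Σ ν·ξ):
  R: 534 − 2(104.9) = 324.1
  Q: 0 + 1(104.9) − 2(28.04) = 48.86
  V: 0 + 2(28.04) = 56.07

48.9 mol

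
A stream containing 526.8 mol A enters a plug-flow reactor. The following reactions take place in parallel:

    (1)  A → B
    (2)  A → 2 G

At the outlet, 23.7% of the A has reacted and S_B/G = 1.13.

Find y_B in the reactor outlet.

Conversion of A: A consumed = 0.237 × 526.8 = 124.9 mol = 1ξ₁ + 1ξ₂.
Selectivity: 1ξ₁ / (2ξ₂) = 1.13 → ξ₁ = 2.26 ξ₂.
Substitute: (1·2.26 + 1) ξ₂ = 124.9 → ξ₂ = 38.3 mol, ξ₁ = 86.55 mol.
Outlet amounts (n = n₀ + Σ ν·ξ):
  A: 526.8 − 1(86.55) − 1(38.3) = 401.9
  B: 0 + 1(86.55) = 86.55
  G: 0 + 2(38.3) = 76.6
Total out = 565.1 mol; y_B = 86.55 / 565.1 = 0.1532.

0.153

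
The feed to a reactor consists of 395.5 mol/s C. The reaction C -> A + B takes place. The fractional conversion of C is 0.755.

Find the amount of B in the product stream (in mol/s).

C reacted = 0.755 × 395.5 = 298.6 mol/s; ν_C = −1, so ξ = 298.6/1 = 298.6 mol/s.
Outlet amounts (n = n₀ + ν ξ):
  C: 395.5 − 1(298.6) = 96.9
  A: 0 + 1(298.6) = 298.6
  B: 0 + 1(298.6) = 298.6

299 mol/s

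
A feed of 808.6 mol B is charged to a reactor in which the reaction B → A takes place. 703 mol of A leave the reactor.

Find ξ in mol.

For A: n = n₀ + 1ξ → 703 = 0 + 1ξ, giving ξ = 703 mol.
Outlet amounts (n = n₀ + ν ξ):
  B: 808.6 − 1(703) = 105.6
  A: 0 + 1(703) = 703

ξ = 703 mol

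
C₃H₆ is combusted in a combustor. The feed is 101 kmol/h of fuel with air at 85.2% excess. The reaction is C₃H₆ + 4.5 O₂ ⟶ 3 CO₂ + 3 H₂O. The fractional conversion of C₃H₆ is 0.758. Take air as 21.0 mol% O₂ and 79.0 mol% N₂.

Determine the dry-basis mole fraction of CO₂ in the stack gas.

Stoichiometric O₂ = 4.5 × 101 = 454.5 kmol/h; O₂ fed = 454.5 × 1.852 = 841.7 kmol/h.
N₂ fed = 841.7 × 79/21 = 3167 kmol/h.
Fuel reacted = 0.758 × 101 → ξ = 76.56 kmol/h.
Outlet (n = n₀ + ν ξ):
  C₃H₆: 101 − 1(76.56) = 24.44
  O₂: 841.7 − 4.5(76.56) = 497.2
  N₂: 3167 (inert)
  CO₂: 0 + 3(76.56) = 229.7
  H₂O: 0 + 3(76.56) = 229.7
Dry total = 3918 kmol/h; y_CO₂ (dry) = 229.7 / 3918 = 0.05862.

0.0586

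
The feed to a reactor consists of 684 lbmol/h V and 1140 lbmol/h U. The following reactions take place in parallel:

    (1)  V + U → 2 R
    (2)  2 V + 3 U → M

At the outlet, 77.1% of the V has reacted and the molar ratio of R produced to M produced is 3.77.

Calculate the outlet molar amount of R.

512 lbmol/h

Conversion of V: V consumed = 0.771 × 684 = 527.4 lbmol/h = 1ξ₁ + 2ξ₂.
Selectivity: 2ξ₁ / (1ξ₂) = 3.77 → ξ₁ = 1.885 ξ₂.
Substitute: (1·1.885 + 2) ξ₂ = 527.4 → ξ₂ = 135.7 lbmol/h, ξ₁ = 255.9 lbmol/h.
Outlet amounts (n = n₀ + Σ ν·ξ):
  V: 684 − 1(255.9) − 2(135.7) = 156.6
  U: 1140 − 1(255.9) − 3(135.7) = 476.9
  R: 0 + 2(255.9) = 511.8
  M: 0 + 1(135.7) = 135.7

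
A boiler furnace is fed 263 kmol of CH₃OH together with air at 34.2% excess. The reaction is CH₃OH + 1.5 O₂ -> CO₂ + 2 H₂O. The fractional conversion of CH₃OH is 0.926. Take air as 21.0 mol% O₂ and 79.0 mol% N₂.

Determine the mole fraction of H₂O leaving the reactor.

0.168

Stoichiometric O₂ = 1.5 × 263 = 394.5 kmol; O₂ fed = 394.5 × 1.342 = 529.4 kmol.
N₂ fed = 529.4 × 79/21 = 1992 kmol.
Fuel reacted = 0.926 × 263 → ξ = 243.5 kmol.
Outlet (n = n₀ + ν ξ):
  CH₃OH: 263 − 1(243.5) = 19.46
  O₂: 529.4 − 1.5(243.5) = 164.1
  N₂: 1992 (inert)
  CO₂: 0 + 1(243.5) = 243.5
  H₂O: 0 + 2(243.5) = 487.1
Total out = 2906 kmol; y_H₂O = 487.1 / 2906 = 0.1676.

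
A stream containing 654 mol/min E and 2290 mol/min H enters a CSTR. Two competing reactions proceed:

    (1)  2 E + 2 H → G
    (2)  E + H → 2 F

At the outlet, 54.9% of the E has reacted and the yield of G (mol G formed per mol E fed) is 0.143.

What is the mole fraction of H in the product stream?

Yield of G: 1ξ₁ / 654 = 0.143 → ξ₁ = 93.52 mol/min.
Conversion of E: 2ξ₁ + 1ξ₂ = 0.549 × 654 = 359 → ξ₂ = 172 mol/min.
Outlet amounts (n = n₀ + Σ ν·ξ):
  E: 654 − 2(93.52) − 1(172) = 295
  H: 2290 − 2(93.52) − 1(172) = 1931
  G: 0 + 1(93.52) = 93.52
  F: 0 + 2(172) = 344
Total out = 2663 mol/min; y_H = 1931 / 2663 = 0.725.

0.725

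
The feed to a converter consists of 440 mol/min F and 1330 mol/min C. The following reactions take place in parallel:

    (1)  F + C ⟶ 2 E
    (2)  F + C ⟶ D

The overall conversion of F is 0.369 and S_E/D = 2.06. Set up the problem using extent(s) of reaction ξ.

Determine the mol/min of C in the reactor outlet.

1170 mol/min

Conversion of F: F consumed = 0.369 × 440 = 162.4 mol/min = 1ξ₁ + 1ξ₂.
Selectivity: 2ξ₁ / (1ξ₂) = 2.06 → ξ₁ = 1.03 ξ₂.
Substitute: (1·1.03 + 1) ξ₂ = 162.4 → ξ₂ = 79.98 mol/min, ξ₁ = 82.38 mol/min.
Outlet amounts (n = n₀ + Σ ν·ξ):
  F: 440 − 1(82.38) − 1(79.98) = 277.6
  C: 1330 − 1(82.38) − 1(79.98) = 1168
  E: 0 + 2(82.38) = 164.8
  D: 0 + 1(79.98) = 79.98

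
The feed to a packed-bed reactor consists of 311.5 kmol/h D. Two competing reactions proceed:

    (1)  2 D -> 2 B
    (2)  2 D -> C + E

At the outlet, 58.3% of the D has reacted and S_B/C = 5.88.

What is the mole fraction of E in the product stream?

Conversion of D: D consumed = 0.583 × 311.5 = 181.6 kmol/h = 2ξ₁ + 2ξ₂.
Selectivity: 2ξ₁ / (1ξ₂) = 5.88 → ξ₁ = 2.94 ξ₂.
Substitute: (2·2.94 + 2) ξ₂ = 181.6 → ξ₂ = 23.05 kmol/h, ξ₁ = 67.76 kmol/h.
Outlet amounts (n = n₀ + Σ ν·ξ):
  D: 311.5 − 2(67.76) − 2(23.05) = 129.9
  B: 0 + 2(67.76) = 135.5
  C: 0 + 1(23.05) = 23.05
  E: 0 + 1(23.05) = 23.05
Total out = 311.5 kmol/h; y_E = 23.05 / 311.5 = 0.07398.

0.074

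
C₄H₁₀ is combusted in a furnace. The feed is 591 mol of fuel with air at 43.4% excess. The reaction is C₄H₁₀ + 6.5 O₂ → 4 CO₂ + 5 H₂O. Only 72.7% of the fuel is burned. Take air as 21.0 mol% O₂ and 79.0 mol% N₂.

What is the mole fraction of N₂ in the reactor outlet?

0.754

Stoichiometric O₂ = 6.5 × 591 = 3842 mol; O₂ fed = 3842 × 1.434 = 5509 mol.
N₂ fed = 5509 × 79/21 = 20720 mol.
Fuel reacted = 0.727 × 591 → ξ = 429.7 mol.
Outlet (n = n₀ + ν ξ):
  C₄H₁₀: 591 − 1(429.7) = 161.3
  O₂: 5509 − 6.5(429.7) = 2716
  N₂: 20720 (inert)
  CO₂: 0 + 4(429.7) = 1719
  H₂O: 0 + 5(429.7) = 2148
Total out = 27470 mol; y_N₂ = 20720 / 27470 = 0.7545.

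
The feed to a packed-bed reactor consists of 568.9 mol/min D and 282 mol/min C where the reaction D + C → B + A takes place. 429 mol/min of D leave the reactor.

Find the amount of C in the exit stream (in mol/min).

142 mol/min

For D: n = n₀ − 1ξ → 429 = 568.9 − 1ξ, giving ξ = 139.9 mol/min.
Outlet amounts (n = n₀ + ν ξ):
  D: 568.9 − 1(139.9) = 429
  C: 282 − 1(139.9) = 142.1
  B: 0 + 1(139.9) = 139.9
  A: 0 + 1(139.9) = 139.9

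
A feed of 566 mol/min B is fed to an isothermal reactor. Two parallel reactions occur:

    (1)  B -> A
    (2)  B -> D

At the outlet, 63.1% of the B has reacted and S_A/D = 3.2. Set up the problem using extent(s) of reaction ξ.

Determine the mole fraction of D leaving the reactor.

Conversion of B: B consumed = 0.631 × 566 = 357.1 mol/min = 1ξ₁ + 1ξ₂.
Selectivity: 1ξ₁ / (1ξ₂) = 3.2 → ξ₁ = 3.2 ξ₂.
Substitute: (1·3.2 + 1) ξ₂ = 357.1 → ξ₂ = 85.03 mol/min, ξ₁ = 272.1 mol/min.
Outlet amounts (n = n₀ + Σ ν·ξ):
  B: 566 − 1(272.1) − 1(85.03) = 208.9
  A: 0 + 1(272.1) = 272.1
  D: 0 + 1(85.03) = 85.03
Total out = 566 mol/min; y_D = 85.03 / 566 = 0.1502.

0.15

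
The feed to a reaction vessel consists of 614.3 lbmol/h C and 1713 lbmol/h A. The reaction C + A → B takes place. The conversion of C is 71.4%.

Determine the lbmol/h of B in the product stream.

439 lbmol/h

C reacted = 0.714 × 614.3 = 438.6 lbmol/h; ν_C = −1, so ξ = 438.6/1 = 438.6 lbmol/h.
Outlet amounts (n = n₀ + ν ξ):
  C: 614.3 − 1(438.6) = 175.7
  A: 1713 − 1(438.6) = 1274
  B: 0 + 1(438.6) = 438.6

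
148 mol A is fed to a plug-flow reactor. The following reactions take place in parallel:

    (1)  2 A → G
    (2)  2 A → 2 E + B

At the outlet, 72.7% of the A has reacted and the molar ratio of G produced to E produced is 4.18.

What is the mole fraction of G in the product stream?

0.455

Conversion of A: A consumed = 0.727 × 148 = 107.6 mol = 2ξ₁ + 2ξ₂.
Selectivity: 1ξ₁ / (2ξ₂) = 4.18 → ξ₁ = 8.36 ξ₂.
Substitute: (2·8.36 + 2) ξ₂ = 107.6 → ξ₂ = 5.748 mol, ξ₁ = 48.05 mol.
Outlet amounts (n = n₀ + Σ ν·ξ):
  A: 148 − 2(48.05) − 2(5.748) = 40.4
  G: 0 + 1(48.05) = 48.05
  E: 0 + 2(5.748) = 11.5
  B: 0 + 1(5.748) = 5.748
Total out = 105.7 mol; y_G = 48.05 / 105.7 = 0.4546.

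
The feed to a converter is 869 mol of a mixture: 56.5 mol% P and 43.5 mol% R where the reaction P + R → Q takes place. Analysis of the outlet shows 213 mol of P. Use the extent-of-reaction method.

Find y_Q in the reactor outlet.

0.47

For P: n = n₀ − 1ξ → 213 = 491 − 1ξ, giving ξ = 278 mol.
Outlet amounts (n = n₀ + ν ξ):
  P: 491 − 1(278) = 213
  R: 378 − 1(278) = 100
  Q: 0 + 1(278) = 278
Total out = 591 mol; y_Q = 278 / 591 = 0.4704.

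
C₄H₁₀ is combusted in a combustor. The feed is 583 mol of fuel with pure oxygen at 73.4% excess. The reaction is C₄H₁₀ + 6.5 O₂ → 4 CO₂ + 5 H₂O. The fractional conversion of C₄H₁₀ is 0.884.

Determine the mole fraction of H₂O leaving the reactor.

Stoichiometric O₂ = 6.5 × 583 = 3790 mol; O₂ fed = 3790 × 1.734 = 6571 mol.
Fuel reacted = 0.884 × 583 → ξ = 515.4 mol.
Outlet (n = n₀ + ν ξ):
  C₄H₁₀: 583 − 1(515.4) = 67.63
  O₂: 6571 − 6.5(515.4) = 3221
  CO₂: 0 + 4(515.4) = 2061
  H₂O: 0 + 5(515.4) = 2577
Total out = 7927 mol; y_H₂O = 2577 / 7927 = 0.3251.

0.325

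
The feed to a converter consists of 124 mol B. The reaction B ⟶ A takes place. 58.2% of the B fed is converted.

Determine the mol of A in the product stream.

B reacted = 0.582 × 124 = 72.17 mol; ν_B = −1, so ξ = 72.17/1 = 72.17 mol.
Outlet amounts (n = n₀ + ν ξ):
  B: 124 − 1(72.17) = 51.83
  A: 0 + 1(72.17) = 72.17

72.2 mol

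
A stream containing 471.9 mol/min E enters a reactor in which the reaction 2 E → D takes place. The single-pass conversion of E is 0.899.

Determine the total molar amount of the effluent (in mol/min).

260 mol/min

E reacted = 0.899 × 471.9 = 424.2 mol/min; ν_E = −2, so ξ = 424.2/2 = 212.1 mol/min.
Outlet amounts (n = n₀ + ν ξ):
  E: 471.9 − 2(212.1) = 47.66
  D: 0 + 1(212.1) = 212.1
Total out = 47.66 + 212.1 = 259.8 mol/min.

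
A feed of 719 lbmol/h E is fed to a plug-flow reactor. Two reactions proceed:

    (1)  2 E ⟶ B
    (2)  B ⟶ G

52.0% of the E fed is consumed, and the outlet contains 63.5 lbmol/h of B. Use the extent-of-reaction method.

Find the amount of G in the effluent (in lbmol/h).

123 lbmol/h

Conversion of E: E consumed = 2ξ₁ = 0.52 × 719 → ξ₁ = 186.9 lbmol/h.
B balance: n_B = 0 + 1ξ₁ − 1ξ₂ = 63.5 → ξ₂ = (1·186.9 − 63.5)/1 = 123.4 lbmol/h.
Outlet amounts (n = n₀ + Σ ν·ξ):
  E: 719 − 2(186.9) = 345.1
  B: 0 + 1(186.9) − 1(123.4) = 63.5
  G: 0 + 1(123.4) = 123.4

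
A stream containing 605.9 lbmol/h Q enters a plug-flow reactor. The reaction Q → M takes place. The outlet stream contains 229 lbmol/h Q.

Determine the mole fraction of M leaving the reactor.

For Q: n = n₀ − 1ξ → 229 = 605.9 − 1ξ, giving ξ = 376.9 lbmol/h.
Outlet amounts (n = n₀ + ν ξ):
  Q: 605.9 − 1(376.9) = 229
  M: 0 + 1(376.9) = 376.9
Total out = 605.9 lbmol/h; y_M = 376.9 / 605.9 = 0.622.

0.622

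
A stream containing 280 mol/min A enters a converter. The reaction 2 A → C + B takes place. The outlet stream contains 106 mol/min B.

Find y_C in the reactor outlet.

0.379

For B: n = n₀ + 1ξ → 106 = 0 + 1ξ, giving ξ = 106 mol/min.
Outlet amounts (n = n₀ + ν ξ):
  A: 280 − 2(106) = 68
  C: 0 + 1(106) = 106
  B: 0 + 1(106) = 106
Total out = 280 mol/min; y_C = 106 / 280 = 0.3786.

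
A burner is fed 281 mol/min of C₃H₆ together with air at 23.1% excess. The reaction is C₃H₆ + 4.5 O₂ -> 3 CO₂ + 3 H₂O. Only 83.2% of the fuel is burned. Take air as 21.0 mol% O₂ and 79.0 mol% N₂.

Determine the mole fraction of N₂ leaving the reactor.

0.75

Stoichiometric O₂ = 4.5 × 281 = 1264 mol/min; O₂ fed = 1264 × 1.231 = 1557 mol/min.
N₂ fed = 1557 × 79/21 = 5856 mol/min.
Fuel reacted = 0.832 × 281 → ξ = 233.8 mol/min.
Outlet (n = n₀ + ν ξ):
  C₃H₆: 281 − 1(233.8) = 47.21
  O₂: 1557 − 4.5(233.8) = 504.5
  N₂: 5856 (inert)
  CO₂: 0 + 3(233.8) = 701.4
  H₂O: 0 + 3(233.8) = 701.4
Total out = 7810 mol/min; y_N₂ = 5856 / 7810 = 0.7498.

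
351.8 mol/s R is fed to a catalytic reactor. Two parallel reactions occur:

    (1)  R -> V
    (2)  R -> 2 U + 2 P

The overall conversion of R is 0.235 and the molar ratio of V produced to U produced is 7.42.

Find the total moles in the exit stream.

367 mol/s

Conversion of R: R consumed = 0.235 × 351.8 = 82.67 mol/s = 1ξ₁ + 1ξ₂.
Selectivity: 1ξ₁ / (2ξ₂) = 7.42 → ξ₁ = 14.84 ξ₂.
Substitute: (1·14.84 + 1) ξ₂ = 82.67 → ξ₂ = 5.219 mol/s, ξ₁ = 77.45 mol/s.
Outlet amounts (n = n₀ + Σ ν·ξ):
  R: 351.8 − 1(77.45) − 1(5.219) = 269.1
  V: 0 + 1(77.45) = 77.45
  U: 0 + 2(5.219) = 10.44
  P: 0 + 2(5.219) = 10.44
Total out = 269.1 + 77.45 + 10.44 + 10.44 = 367.5 mol/s.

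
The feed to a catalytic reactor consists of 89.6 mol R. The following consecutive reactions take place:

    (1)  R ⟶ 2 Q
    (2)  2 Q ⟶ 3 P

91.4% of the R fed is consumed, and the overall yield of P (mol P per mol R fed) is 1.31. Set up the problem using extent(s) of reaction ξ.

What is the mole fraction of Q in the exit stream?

Conversion of R: R consumed = 1ξ₁ = 0.914 × 89.6 → ξ₁ = 81.89 mol.
Yield of P: 3ξ₂ / 89.6 = 1.31 → ξ₂ = 39.13 mol.
Outlet amounts (n = n₀ + Σ ν·ξ):
  R: 89.6 − 1(81.89) = 7.706
  Q: 0 + 2(81.89) − 2(39.13) = 85.54
  P: 0 + 3(39.13) = 117.4
Total out = 210.6 mol; y_Q = 85.54 / 210.6 = 0.4061.

0.406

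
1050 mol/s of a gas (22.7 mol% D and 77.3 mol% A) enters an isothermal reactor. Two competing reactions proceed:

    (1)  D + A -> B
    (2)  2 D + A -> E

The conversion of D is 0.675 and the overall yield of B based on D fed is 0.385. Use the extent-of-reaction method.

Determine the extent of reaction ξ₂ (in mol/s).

ξ₂ = 34.6 mol/s

Yield of B: 1ξ₁ / 238.3 = 0.385 → ξ₁ = 91.76 mol/s.
Conversion of D: 1ξ₁ + 2ξ₂ = 0.675 × 238.3 = 160.9 → ξ₂ = 34.56 mol/s.
Outlet amounts (n = n₀ + Σ ν·ξ):
  D: 238.3 − 1(91.76) − 2(34.56) = 77.46
  A: 811.6 − 1(91.76) − 1(34.56) = 685.3
  B: 0 + 1(91.76) = 91.76
  E: 0 + 1(34.56) = 34.56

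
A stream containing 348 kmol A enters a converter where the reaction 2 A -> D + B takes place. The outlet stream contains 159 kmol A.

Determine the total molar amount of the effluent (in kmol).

For A: n = n₀ − 2ξ → 159 = 348 − 2ξ, giving ξ = 94.5 kmol.
Outlet amounts (n = n₀ + ν ξ):
  A: 348 − 2(94.5) = 159
  D: 0 + 1(94.5) = 94.5
  B: 0 + 1(94.5) = 94.5
Total out = 159 + 94.5 + 94.5 = 348 kmol.

348 kmol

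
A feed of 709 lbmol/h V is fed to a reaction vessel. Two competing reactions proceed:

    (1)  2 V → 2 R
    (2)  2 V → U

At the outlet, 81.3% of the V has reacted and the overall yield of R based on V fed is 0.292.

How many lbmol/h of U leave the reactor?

185 lbmol/h

Yield of R: 2ξ₁ / 709 = 0.292 → ξ₁ = 103.5 lbmol/h.
Conversion of V: 2ξ₁ + 2ξ₂ = 0.813 × 709 = 576.4 → ξ₂ = 184.7 lbmol/h.
Outlet amounts (n = n₀ + Σ ν·ξ):
  V: 709 − 2(103.5) − 2(184.7) = 132.6
  R: 0 + 2(103.5) = 207
  U: 0 + 1(184.7) = 184.7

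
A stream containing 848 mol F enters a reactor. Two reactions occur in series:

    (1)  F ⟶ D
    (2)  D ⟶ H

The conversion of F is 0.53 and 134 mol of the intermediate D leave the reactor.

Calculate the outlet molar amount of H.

315 mol

Conversion of F: F consumed = 1ξ₁ = 0.53 × 848 → ξ₁ = 449.4 mol.
D balance: n_D = 0 + 1ξ₁ − 1ξ₂ = 134 → ξ₂ = (1·449.4 − 134)/1 = 315.4 mol.
Outlet amounts (n = n₀ + Σ ν·ξ):
  F: 848 − 1(449.4) = 398.6
  D: 0 + 1(449.4) − 1(315.4) = 134
  H: 0 + 1(315.4) = 315.4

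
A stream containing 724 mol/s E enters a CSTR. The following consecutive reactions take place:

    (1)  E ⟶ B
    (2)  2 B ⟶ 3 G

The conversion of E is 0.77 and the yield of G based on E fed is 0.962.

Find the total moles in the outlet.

956 mol/s

Conversion of E: E consumed = 1ξ₁ = 0.77 × 724 → ξ₁ = 557.5 mol/s.
Yield of G: 3ξ₂ / 724 = 0.962 → ξ₂ = 232.2 mol/s.
Outlet amounts (n = n₀ + Σ ν·ξ):
  E: 724 − 1(557.5) = 166.5
  B: 0 + 1(557.5) − 2(232.2) = 93.15
  G: 0 + 3(232.2) = 696.5
Total out = 166.5 + 93.15 + 696.5 = 956.2 mol/s.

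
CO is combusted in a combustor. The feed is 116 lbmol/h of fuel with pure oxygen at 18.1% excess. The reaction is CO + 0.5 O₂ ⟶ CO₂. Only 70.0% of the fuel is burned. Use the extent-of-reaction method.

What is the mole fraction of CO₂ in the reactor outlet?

Stoichiometric O₂ = 0.5 × 116 = 58 lbmol/h; O₂ fed = 58 × 1.181 = 68.5 lbmol/h.
Fuel reacted = 0.7 × 116 → ξ = 81.2 lbmol/h.
Outlet (n = n₀ + ν ξ):
  CO: 116 − 1(81.2) = 34.8
  O₂: 68.5 − 0.5(81.2) = 27.9
  CO₂: 0 + 1(81.2) = 81.2
Total out = 143.9 lbmol/h; y_CO₂ = 81.2 / 143.9 = 0.5643.

0.564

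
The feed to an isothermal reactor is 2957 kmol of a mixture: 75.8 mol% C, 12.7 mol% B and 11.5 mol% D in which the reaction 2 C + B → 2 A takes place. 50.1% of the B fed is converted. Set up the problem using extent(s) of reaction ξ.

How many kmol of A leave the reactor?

B reacted = 0.501 × 375.5 = 188.1 kmol; ν_B = −1, so ξ = 188.1/1 = 188.1 kmol.
Outlet amounts (n = n₀ + ν ξ):
  C: 2241 − 2(188.1) = 1865
  B: 375.5 − 1(188.1) = 187.4
  A: 0 + 2(188.1) = 376.3
  D: 340.1 (inert)

376 kmol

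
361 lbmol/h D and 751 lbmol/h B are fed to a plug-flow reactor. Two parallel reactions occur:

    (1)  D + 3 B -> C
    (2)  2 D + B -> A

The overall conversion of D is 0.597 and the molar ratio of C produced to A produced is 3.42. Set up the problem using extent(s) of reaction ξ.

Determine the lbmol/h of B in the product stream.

Conversion of D: D consumed = 0.597 × 361 = 215.5 lbmol/h = 1ξ₁ + 2ξ₂.
Selectivity: 1ξ₁ / (1ξ₂) = 3.42 → ξ₁ = 3.42 ξ₂.
Substitute: (1·3.42 + 2) ξ₂ = 215.5 → ξ₂ = 39.76 lbmol/h, ξ₁ = 136 lbmol/h.
Outlet amounts (n = n₀ + Σ ν·ξ):
  D: 361 − 1(136) − 2(39.76) = 145.5
  B: 751 − 3(136) − 1(39.76) = 303.3
  C: 0 + 1(136) = 136
  A: 0 + 1(39.76) = 39.76

303 lbmol/h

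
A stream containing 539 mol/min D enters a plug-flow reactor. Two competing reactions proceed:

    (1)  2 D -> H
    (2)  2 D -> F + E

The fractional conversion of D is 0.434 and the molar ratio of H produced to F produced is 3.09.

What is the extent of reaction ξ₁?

ξ₁ = 88.4 mol/min

Conversion of D: D consumed = 0.434 × 539 = 233.9 mol/min = 2ξ₁ + 2ξ₂.
Selectivity: 1ξ₁ / (1ξ₂) = 3.09 → ξ₁ = 3.09 ξ₂.
Substitute: (2·3.09 + 2) ξ₂ = 233.9 → ξ₂ = 28.6 mol/min, ξ₁ = 88.37 mol/min.
Outlet amounts (n = n₀ + Σ ν·ξ):
  D: 539 − 2(88.37) − 2(28.6) = 305.1
  H: 0 + 1(88.37) = 88.37
  F: 0 + 1(28.6) = 28.6
  E: 0 + 1(28.6) = 28.6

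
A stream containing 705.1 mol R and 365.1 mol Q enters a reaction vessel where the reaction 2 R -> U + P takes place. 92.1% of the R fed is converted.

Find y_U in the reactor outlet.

0.303

R reacted = 0.921 × 705.1 = 649.4 mol; ν_R = −2, so ξ = 649.4/2 = 324.7 mol.
Outlet amounts (n = n₀ + ν ξ):
  R: 705.1 − 2(324.7) = 55.7
  U: 0 + 1(324.7) = 324.7
  P: 0 + 1(324.7) = 324.7
  Q: 365.1 (inert)
Total out = 1070 mol; y_U = 324.7 / 1070 = 0.3034.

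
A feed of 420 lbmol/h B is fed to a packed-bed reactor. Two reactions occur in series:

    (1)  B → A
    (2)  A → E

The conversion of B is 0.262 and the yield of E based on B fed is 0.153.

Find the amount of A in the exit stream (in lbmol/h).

45.8 lbmol/h

Conversion of B: B consumed = 1ξ₁ = 0.262 × 420 → ξ₁ = 110 lbmol/h.
Yield of E: 1ξ₂ / 420 = 0.153 → ξ₂ = 64.26 lbmol/h.
Outlet amounts (n = n₀ + Σ ν·ξ):
  B: 420 − 1(110) = 310
  A: 0 + 1(110) − 1(64.26) = 45.78
  E: 0 + 1(64.26) = 64.26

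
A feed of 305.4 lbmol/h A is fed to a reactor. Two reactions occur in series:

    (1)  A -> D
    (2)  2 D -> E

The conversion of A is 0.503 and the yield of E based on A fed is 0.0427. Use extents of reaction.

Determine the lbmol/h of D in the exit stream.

Conversion of A: A consumed = 1ξ₁ = 0.503 × 305.4 → ξ₁ = 153.6 lbmol/h.
Yield of E: 1ξ₂ / 305.4 = 0.0427 → ξ₂ = 13.04 lbmol/h.
Outlet amounts (n = n₀ + Σ ν·ξ):
  A: 305.4 − 1(153.6) = 151.8
  D: 0 + 1(153.6) − 2(13.04) = 127.5
  E: 0 + 1(13.04) = 13.04

128 lbmol/h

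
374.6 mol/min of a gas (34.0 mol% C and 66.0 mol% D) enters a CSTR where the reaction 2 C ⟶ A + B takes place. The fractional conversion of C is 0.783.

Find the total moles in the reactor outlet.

375 mol/min

C reacted = 0.783 × 127.4 = 99.73 mol/min; ν_C = −2, so ξ = 99.73/2 = 49.86 mol/min.
Outlet amounts (n = n₀ + ν ξ):
  C: 127.4 − 2(49.86) = 27.64
  A: 0 + 1(49.86) = 49.86
  B: 0 + 1(49.86) = 49.86
  D: 247.2 (inert)
Total out = 27.64 + 49.86 + 49.86 + 247.2 = 374.6 mol/min.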